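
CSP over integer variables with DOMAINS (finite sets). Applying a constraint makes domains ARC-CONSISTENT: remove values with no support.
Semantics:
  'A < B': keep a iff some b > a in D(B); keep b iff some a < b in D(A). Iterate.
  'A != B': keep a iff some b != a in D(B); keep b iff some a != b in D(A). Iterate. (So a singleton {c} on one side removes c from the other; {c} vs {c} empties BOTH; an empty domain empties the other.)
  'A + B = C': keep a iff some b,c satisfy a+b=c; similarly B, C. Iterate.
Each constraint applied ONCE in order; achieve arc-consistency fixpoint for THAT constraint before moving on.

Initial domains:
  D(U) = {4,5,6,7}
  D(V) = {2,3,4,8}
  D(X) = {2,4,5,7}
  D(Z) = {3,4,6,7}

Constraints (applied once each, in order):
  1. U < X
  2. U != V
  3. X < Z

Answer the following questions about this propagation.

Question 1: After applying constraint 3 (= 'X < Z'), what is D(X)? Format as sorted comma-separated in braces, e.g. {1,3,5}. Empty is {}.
Constraint 1 (U < X) on D(U)={4,5,6,7} D(X)={2,4,5,7}: U {4,5,6,7}->{4,5,6}; X {2,4,5,7}->{5,7}
Constraint 2 (U != V) on D(U)={4,5,6} D(V)={2,3,4,8}: no change
Constraint 3 (X < Z) on D(X)={5,7} D(Z)={3,4,6,7}: X {5,7}->{5}; Z {3,4,6,7}->{6,7}
So after constraint 3: D(X) = {5}

Answer: {5}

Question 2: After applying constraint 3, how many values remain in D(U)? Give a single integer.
Constraint 1 (U < X) on D(U)={4,5,6,7} D(X)={2,4,5,7}: U {4,5,6,7}->{4,5,6}; X {2,4,5,7}->{5,7}
Constraint 2 (U != V) on D(U)={4,5,6} D(V)={2,3,4,8}: no change
Constraint 3 (X < Z) on D(X)={5,7} D(Z)={3,4,6,7}: X {5,7}->{5}; Z {3,4,6,7}->{6,7}
So after constraint 3: D(U)={4,5,6}, size = 3

Answer: 3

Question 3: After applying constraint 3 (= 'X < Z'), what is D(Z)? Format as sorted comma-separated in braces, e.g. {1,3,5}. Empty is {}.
Constraint 1 (U < X) on D(U)={4,5,6,7} D(X)={2,4,5,7}: U {4,5,6,7}->{4,5,6}; X {2,4,5,7}->{5,7}
Constraint 2 (U != V) on D(U)={4,5,6} D(V)={2,3,4,8}: no change
Constraint 3 (X < Z) on D(X)={5,7} D(Z)={3,4,6,7}: X {5,7}->{5}; Z {3,4,6,7}->{6,7}
So after constraint 3: D(Z) = {6,7}

Answer: {6,7}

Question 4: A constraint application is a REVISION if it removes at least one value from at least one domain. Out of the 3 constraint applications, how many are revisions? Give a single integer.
Answer: 2

Derivation:
Constraint 1 (U < X) on D(U)={4,5,6,7} D(X)={2,4,5,7}: U {4,5,6,7}->{4,5,6}; X {2,4,5,7}->{5,7} => REVISION
Constraint 2 (U != V) on D(U)={4,5,6} D(V)={2,3,4,8}: no change => not a revision
Constraint 3 (X < Z) on D(X)={5,7} D(Z)={3,4,6,7}: X {5,7}->{5}; Z {3,4,6,7}->{6,7} => REVISION
Total revisions = 2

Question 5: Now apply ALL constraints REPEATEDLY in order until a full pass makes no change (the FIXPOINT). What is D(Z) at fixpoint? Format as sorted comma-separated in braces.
pass 0 (initial): D(Z)={3,4,6,7}
pass 1: U {4,5,6,7}->{4,5,6}; X {2,4,5,7}->{5}; Z {3,4,6,7}->{6,7}
pass 2: U {4,5,6}->{4}; V {2,3,4,8}->{2,3,8}
pass 3: no change
Fixpoint after 3 passes: D(Z) = {6,7}

Answer: {6,7}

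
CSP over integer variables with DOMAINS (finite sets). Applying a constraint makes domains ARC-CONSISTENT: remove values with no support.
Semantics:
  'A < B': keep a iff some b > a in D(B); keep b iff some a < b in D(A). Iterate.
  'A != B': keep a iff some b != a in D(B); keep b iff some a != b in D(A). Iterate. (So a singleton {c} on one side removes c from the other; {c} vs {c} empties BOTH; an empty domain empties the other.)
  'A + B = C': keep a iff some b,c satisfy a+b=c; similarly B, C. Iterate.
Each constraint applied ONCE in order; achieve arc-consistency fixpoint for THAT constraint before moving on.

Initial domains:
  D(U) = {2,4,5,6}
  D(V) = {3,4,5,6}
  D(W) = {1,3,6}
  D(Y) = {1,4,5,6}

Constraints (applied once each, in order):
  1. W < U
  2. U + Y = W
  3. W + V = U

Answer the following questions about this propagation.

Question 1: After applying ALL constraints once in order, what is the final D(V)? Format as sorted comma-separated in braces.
Answer: {}

Derivation:
Constraint 1 (W < U) on D(W)={1,3,6} D(U)={2,4,5,6}: W {1,3,6}->{1,3}
Constraint 2 (U + Y = W) on D(U)={2,4,5,6} D(Y)={1,4,5,6} D(W)={1,3}: U {2,4,5,6}->{2}; Y {1,4,5,6}->{1}; W {1,3}->{3}
Constraint 3 (W + V = U) on D(W)={3} D(V)={3,4,5,6} D(U)={2}: W {3}->{}; V {3,4,5,6}->{}; U {2}->{}
So after all 3 constraints: D(V) = {}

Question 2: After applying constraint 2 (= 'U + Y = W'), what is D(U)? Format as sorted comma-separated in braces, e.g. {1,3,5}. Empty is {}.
Answer: {2}

Derivation:
Constraint 1 (W < U) on D(W)={1,3,6} D(U)={2,4,5,6}: W {1,3,6}->{1,3}
Constraint 2 (U + Y = W) on D(U)={2,4,5,6} D(Y)={1,4,5,6} D(W)={1,3}: U {2,4,5,6}->{2}; Y {1,4,5,6}->{1}; W {1,3}->{3}
So after constraint 2: D(U) = {2}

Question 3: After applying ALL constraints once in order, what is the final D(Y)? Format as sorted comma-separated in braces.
Answer: {1}

Derivation:
Constraint 1 (W < U) on D(W)={1,3,6} D(U)={2,4,5,6}: W {1,3,6}->{1,3}
Constraint 2 (U + Y = W) on D(U)={2,4,5,6} D(Y)={1,4,5,6} D(W)={1,3}: U {2,4,5,6}->{2}; Y {1,4,5,6}->{1}; W {1,3}->{3}
Constraint 3 (W + V = U) on D(W)={3} D(V)={3,4,5,6} D(U)={2}: W {3}->{}; V {3,4,5,6}->{}; U {2}->{}
So after all 3 constraints: D(Y) = {1}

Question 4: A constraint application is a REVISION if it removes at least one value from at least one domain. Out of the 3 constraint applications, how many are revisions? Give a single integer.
Constraint 1 (W < U) on D(W)={1,3,6} D(U)={2,4,5,6}: W {1,3,6}->{1,3} => REVISION
Constraint 2 (U + Y = W) on D(U)={2,4,5,6} D(Y)={1,4,5,6} D(W)={1,3}: U {2,4,5,6}->{2}; Y {1,4,5,6}->{1}; W {1,3}->{3} => REVISION
Constraint 3 (W + V = U) on D(W)={3} D(V)={3,4,5,6} D(U)={2}: W {3}->{}; V {3,4,5,6}->{}; U {2}->{} => REVISION
Total revisions = 3

Answer: 3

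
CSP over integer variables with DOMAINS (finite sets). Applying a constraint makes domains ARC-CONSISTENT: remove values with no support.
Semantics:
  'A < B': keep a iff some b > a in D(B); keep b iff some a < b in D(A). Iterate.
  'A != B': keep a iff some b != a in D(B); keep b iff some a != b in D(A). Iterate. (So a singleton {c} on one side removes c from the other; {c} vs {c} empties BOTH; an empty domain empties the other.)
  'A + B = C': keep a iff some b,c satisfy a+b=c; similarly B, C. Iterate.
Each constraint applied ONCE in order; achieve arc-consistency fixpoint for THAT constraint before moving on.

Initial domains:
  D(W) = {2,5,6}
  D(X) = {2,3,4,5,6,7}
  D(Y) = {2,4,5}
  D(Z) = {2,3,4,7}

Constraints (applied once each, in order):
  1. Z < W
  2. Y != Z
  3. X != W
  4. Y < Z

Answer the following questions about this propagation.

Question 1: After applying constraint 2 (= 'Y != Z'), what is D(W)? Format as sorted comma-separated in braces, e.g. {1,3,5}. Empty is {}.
Constraint 1 (Z < W) on D(Z)={2,3,4,7} D(W)={2,5,6}: Z {2,3,4,7}->{2,3,4}; W {2,5,6}->{5,6}
Constraint 2 (Y != Z) on D(Y)={2,4,5} D(Z)={2,3,4}: no change
So after constraint 2: D(W) = {5,6}

Answer: {5,6}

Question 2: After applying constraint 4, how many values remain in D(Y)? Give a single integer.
Answer: 1

Derivation:
Constraint 1 (Z < W) on D(Z)={2,3,4,7} D(W)={2,5,6}: Z {2,3,4,7}->{2,3,4}; W {2,5,6}->{5,6}
Constraint 2 (Y != Z) on D(Y)={2,4,5} D(Z)={2,3,4}: no change
Constraint 3 (X != W) on D(X)={2,3,4,5,6,7} D(W)={5,6}: no change
Constraint 4 (Y < Z) on D(Y)={2,4,5} D(Z)={2,3,4}: Y {2,4,5}->{2}; Z {2,3,4}->{3,4}
So after constraint 4: D(Y)={2}, size = 1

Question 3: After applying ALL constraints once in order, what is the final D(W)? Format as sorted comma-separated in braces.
Answer: {5,6}

Derivation:
Constraint 1 (Z < W) on D(Z)={2,3,4,7} D(W)={2,5,6}: Z {2,3,4,7}->{2,3,4}; W {2,5,6}->{5,6}
Constraint 2 (Y != Z) on D(Y)={2,4,5} D(Z)={2,3,4}: no change
Constraint 3 (X != W) on D(X)={2,3,4,5,6,7} D(W)={5,6}: no change
Constraint 4 (Y < Z) on D(Y)={2,4,5} D(Z)={2,3,4}: Y {2,4,5}->{2}; Z {2,3,4}->{3,4}
So after all 4 constraints: D(W) = {5,6}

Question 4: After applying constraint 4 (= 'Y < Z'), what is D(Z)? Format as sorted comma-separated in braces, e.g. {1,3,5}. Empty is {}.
Constraint 1 (Z < W) on D(Z)={2,3,4,7} D(W)={2,5,6}: Z {2,3,4,7}->{2,3,4}; W {2,5,6}->{5,6}
Constraint 2 (Y != Z) on D(Y)={2,4,5} D(Z)={2,3,4}: no change
Constraint 3 (X != W) on D(X)={2,3,4,5,6,7} D(W)={5,6}: no change
Constraint 4 (Y < Z) on D(Y)={2,4,5} D(Z)={2,3,4}: Y {2,4,5}->{2}; Z {2,3,4}->{3,4}
So after constraint 4: D(Z) = {3,4}

Answer: {3,4}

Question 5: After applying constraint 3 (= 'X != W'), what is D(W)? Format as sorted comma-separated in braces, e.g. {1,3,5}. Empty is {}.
Constraint 1 (Z < W) on D(Z)={2,3,4,7} D(W)={2,5,6}: Z {2,3,4,7}->{2,3,4}; W {2,5,6}->{5,6}
Constraint 2 (Y != Z) on D(Y)={2,4,5} D(Z)={2,3,4}: no change
Constraint 3 (X != W) on D(X)={2,3,4,5,6,7} D(W)={5,6}: no change
So after constraint 3: D(W) = {5,6}

Answer: {5,6}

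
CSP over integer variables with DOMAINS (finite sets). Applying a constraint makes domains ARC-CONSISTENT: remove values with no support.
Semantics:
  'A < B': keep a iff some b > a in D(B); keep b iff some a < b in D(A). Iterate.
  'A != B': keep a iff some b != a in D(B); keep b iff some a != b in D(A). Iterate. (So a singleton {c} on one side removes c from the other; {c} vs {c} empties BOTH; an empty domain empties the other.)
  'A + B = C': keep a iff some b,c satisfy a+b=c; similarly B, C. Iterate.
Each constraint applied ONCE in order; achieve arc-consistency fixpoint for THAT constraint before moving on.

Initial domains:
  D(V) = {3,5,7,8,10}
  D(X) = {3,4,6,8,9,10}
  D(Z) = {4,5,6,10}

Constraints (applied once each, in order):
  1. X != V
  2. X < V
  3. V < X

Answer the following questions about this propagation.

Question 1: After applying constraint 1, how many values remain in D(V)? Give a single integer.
Answer: 5

Derivation:
Constraint 1 (X != V) on D(X)={3,4,6,8,9,10} D(V)={3,5,7,8,10}: no change
So after constraint 1: D(V)={3,5,7,8,10}, size = 5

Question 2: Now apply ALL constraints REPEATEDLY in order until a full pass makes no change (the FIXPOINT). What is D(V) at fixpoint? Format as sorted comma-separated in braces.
Answer: {}

Derivation:
pass 0 (initial): D(V)={3,5,7,8,10}
pass 1: V {3,5,7,8,10}->{5,7,8}; X {3,4,6,8,9,10}->{6,8,9}
pass 2: V {5,7,8}->{}; X {6,8,9}->{}
pass 3: no change
Fixpoint after 3 passes: D(V) = {}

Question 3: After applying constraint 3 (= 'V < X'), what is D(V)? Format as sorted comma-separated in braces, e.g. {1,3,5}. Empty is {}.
Answer: {5,7,8}

Derivation:
Constraint 1 (X != V) on D(X)={3,4,6,8,9,10} D(V)={3,5,7,8,10}: no change
Constraint 2 (X < V) on D(X)={3,4,6,8,9,10} D(V)={3,5,7,8,10}: X {3,4,6,8,9,10}->{3,4,6,8,9}; V {3,5,7,8,10}->{5,7,8,10}
Constraint 3 (V < X) on D(V)={5,7,8,10} D(X)={3,4,6,8,9}: V {5,7,8,10}->{5,7,8}; X {3,4,6,8,9}->{6,8,9}
So after constraint 3: D(V) = {5,7,8}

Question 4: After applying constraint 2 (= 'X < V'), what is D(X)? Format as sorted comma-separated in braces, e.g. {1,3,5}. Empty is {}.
Constraint 1 (X != V) on D(X)={3,4,6,8,9,10} D(V)={3,5,7,8,10}: no change
Constraint 2 (X < V) on D(X)={3,4,6,8,9,10} D(V)={3,5,7,8,10}: X {3,4,6,8,9,10}->{3,4,6,8,9}; V {3,5,7,8,10}->{5,7,8,10}
So after constraint 2: D(X) = {3,4,6,8,9}

Answer: {3,4,6,8,9}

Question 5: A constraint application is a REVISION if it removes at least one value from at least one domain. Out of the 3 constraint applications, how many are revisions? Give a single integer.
Constraint 1 (X != V) on D(X)={3,4,6,8,9,10} D(V)={3,5,7,8,10}: no change => not a revision
Constraint 2 (X < V) on D(X)={3,4,6,8,9,10} D(V)={3,5,7,8,10}: X {3,4,6,8,9,10}->{3,4,6,8,9}; V {3,5,7,8,10}->{5,7,8,10} => REVISION
Constraint 3 (V < X) on D(V)={5,7,8,10} D(X)={3,4,6,8,9}: V {5,7,8,10}->{5,7,8}; X {3,4,6,8,9}->{6,8,9} => REVISION
Total revisions = 2

Answer: 2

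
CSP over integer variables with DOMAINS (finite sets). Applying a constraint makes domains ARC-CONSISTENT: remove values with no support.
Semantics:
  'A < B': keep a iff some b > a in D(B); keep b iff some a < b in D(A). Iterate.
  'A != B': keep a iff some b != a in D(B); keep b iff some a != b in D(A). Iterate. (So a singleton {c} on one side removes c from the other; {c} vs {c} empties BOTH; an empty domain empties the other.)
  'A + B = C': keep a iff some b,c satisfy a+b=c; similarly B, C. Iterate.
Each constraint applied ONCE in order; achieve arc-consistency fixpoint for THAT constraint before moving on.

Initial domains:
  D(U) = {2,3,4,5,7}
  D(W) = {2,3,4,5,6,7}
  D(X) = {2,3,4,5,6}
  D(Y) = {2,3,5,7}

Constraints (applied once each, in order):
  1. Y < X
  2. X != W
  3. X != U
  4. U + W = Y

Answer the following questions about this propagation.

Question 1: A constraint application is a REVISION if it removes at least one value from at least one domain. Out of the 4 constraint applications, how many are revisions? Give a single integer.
Answer: 2

Derivation:
Constraint 1 (Y < X) on D(Y)={2,3,5,7} D(X)={2,3,4,5,6}: Y {2,3,5,7}->{2,3,5}; X {2,3,4,5,6}->{3,4,5,6} => REVISION
Constraint 2 (X != W) on D(X)={3,4,5,6} D(W)={2,3,4,5,6,7}: no change => not a revision
Constraint 3 (X != U) on D(X)={3,4,5,6} D(U)={2,3,4,5,7}: no change => not a revision
Constraint 4 (U + W = Y) on D(U)={2,3,4,5,7} D(W)={2,3,4,5,6,7} D(Y)={2,3,5}: U {2,3,4,5,7}->{2,3}; W {2,3,4,5,6,7}->{2,3}; Y {2,3,5}->{5} => REVISION
Total revisions = 2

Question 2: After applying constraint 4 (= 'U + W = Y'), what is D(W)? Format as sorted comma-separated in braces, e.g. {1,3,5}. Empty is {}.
Constraint 1 (Y < X) on D(Y)={2,3,5,7} D(X)={2,3,4,5,6}: Y {2,3,5,7}->{2,3,5}; X {2,3,4,5,6}->{3,4,5,6}
Constraint 2 (X != W) on D(X)={3,4,5,6} D(W)={2,3,4,5,6,7}: no change
Constraint 3 (X != U) on D(X)={3,4,5,6} D(U)={2,3,4,5,7}: no change
Constraint 4 (U + W = Y) on D(U)={2,3,4,5,7} D(W)={2,3,4,5,6,7} D(Y)={2,3,5}: U {2,3,4,5,7}->{2,3}; W {2,3,4,5,6,7}->{2,3}; Y {2,3,5}->{5}
So after constraint 4: D(W) = {2,3}

Answer: {2,3}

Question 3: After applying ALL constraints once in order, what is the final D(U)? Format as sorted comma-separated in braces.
Constraint 1 (Y < X) on D(Y)={2,3,5,7} D(X)={2,3,4,5,6}: Y {2,3,5,7}->{2,3,5}; X {2,3,4,5,6}->{3,4,5,6}
Constraint 2 (X != W) on D(X)={3,4,5,6} D(W)={2,3,4,5,6,7}: no change
Constraint 3 (X != U) on D(X)={3,4,5,6} D(U)={2,3,4,5,7}: no change
Constraint 4 (U + W = Y) on D(U)={2,3,4,5,7} D(W)={2,3,4,5,6,7} D(Y)={2,3,5}: U {2,3,4,5,7}->{2,3}; W {2,3,4,5,6,7}->{2,3}; Y {2,3,5}->{5}
So after all 4 constraints: D(U) = {2,3}

Answer: {2,3}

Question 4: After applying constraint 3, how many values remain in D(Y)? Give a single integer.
Answer: 3

Derivation:
Constraint 1 (Y < X) on D(Y)={2,3,5,7} D(X)={2,3,4,5,6}: Y {2,3,5,7}->{2,3,5}; X {2,3,4,5,6}->{3,4,5,6}
Constraint 2 (X != W) on D(X)={3,4,5,6} D(W)={2,3,4,5,6,7}: no change
Constraint 3 (X != U) on D(X)={3,4,5,6} D(U)={2,3,4,5,7}: no change
So after constraint 3: D(Y)={2,3,5}, size = 3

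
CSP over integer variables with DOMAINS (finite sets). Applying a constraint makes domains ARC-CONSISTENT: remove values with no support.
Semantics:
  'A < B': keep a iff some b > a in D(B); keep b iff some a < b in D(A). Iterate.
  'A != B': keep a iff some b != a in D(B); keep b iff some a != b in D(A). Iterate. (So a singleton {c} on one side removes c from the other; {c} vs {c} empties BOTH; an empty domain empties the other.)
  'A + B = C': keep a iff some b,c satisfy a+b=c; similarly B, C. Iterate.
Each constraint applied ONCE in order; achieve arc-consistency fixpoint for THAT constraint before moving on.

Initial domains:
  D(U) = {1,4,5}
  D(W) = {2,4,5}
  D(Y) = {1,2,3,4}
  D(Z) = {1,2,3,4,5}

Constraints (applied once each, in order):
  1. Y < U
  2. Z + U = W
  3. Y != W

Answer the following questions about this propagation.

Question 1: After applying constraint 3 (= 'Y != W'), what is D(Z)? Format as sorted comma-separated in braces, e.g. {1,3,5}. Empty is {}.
Constraint 1 (Y < U) on D(Y)={1,2,3,4} D(U)={1,4,5}: U {1,4,5}->{4,5}
Constraint 2 (Z + U = W) on D(Z)={1,2,3,4,5} D(U)={4,5} D(W)={2,4,5}: Z {1,2,3,4,5}->{1}; U {4,5}->{4}; W {2,4,5}->{5}
Constraint 3 (Y != W) on D(Y)={1,2,3,4} D(W)={5}: no change
So after constraint 3: D(Z) = {1}

Answer: {1}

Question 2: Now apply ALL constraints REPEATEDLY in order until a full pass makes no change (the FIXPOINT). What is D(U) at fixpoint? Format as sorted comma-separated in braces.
Answer: {4}

Derivation:
pass 0 (initial): D(U)={1,4,5}
pass 1: U {1,4,5}->{4}; W {2,4,5}->{5}; Z {1,2,3,4,5}->{1}
pass 2: Y {1,2,3,4}->{1,2,3}
pass 3: no change
Fixpoint after 3 passes: D(U) = {4}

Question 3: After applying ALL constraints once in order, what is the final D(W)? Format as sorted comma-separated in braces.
Constraint 1 (Y < U) on D(Y)={1,2,3,4} D(U)={1,4,5}: U {1,4,5}->{4,5}
Constraint 2 (Z + U = W) on D(Z)={1,2,3,4,5} D(U)={4,5} D(W)={2,4,5}: Z {1,2,3,4,5}->{1}; U {4,5}->{4}; W {2,4,5}->{5}
Constraint 3 (Y != W) on D(Y)={1,2,3,4} D(W)={5}: no change
So after all 3 constraints: D(W) = {5}

Answer: {5}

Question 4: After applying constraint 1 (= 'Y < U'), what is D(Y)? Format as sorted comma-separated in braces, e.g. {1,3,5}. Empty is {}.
Constraint 1 (Y < U) on D(Y)={1,2,3,4} D(U)={1,4,5}: U {1,4,5}->{4,5}
So after constraint 1: D(Y) = {1,2,3,4}

Answer: {1,2,3,4}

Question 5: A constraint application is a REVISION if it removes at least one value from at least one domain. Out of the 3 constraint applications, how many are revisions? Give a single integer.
Constraint 1 (Y < U) on D(Y)={1,2,3,4} D(U)={1,4,5}: U {1,4,5}->{4,5} => REVISION
Constraint 2 (Z + U = W) on D(Z)={1,2,3,4,5} D(U)={4,5} D(W)={2,4,5}: Z {1,2,3,4,5}->{1}; U {4,5}->{4}; W {2,4,5}->{5} => REVISION
Constraint 3 (Y != W) on D(Y)={1,2,3,4} D(W)={5}: no change => not a revision
Total revisions = 2

Answer: 2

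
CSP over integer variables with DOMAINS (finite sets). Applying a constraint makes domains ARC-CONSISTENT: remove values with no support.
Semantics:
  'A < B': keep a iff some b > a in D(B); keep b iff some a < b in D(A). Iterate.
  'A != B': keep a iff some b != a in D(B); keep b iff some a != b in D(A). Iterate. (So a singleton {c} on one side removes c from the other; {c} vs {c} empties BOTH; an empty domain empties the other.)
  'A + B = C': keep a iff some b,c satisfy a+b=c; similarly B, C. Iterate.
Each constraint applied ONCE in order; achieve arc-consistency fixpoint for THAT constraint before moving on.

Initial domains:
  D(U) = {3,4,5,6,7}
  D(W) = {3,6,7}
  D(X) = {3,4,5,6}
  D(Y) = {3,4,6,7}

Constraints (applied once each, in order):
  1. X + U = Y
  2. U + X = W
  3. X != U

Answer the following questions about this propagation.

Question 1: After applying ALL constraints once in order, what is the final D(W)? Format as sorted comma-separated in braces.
Constraint 1 (X + U = Y) on D(X)={3,4,5,6} D(U)={3,4,5,6,7} D(Y)={3,4,6,7}: X {3,4,5,6}->{3,4}; U {3,4,5,6,7}->{3,4}; Y {3,4,6,7}->{6,7}
Constraint 2 (U + X = W) on D(U)={3,4} D(X)={3,4} D(W)={3,6,7}: W {3,6,7}->{6,7}
Constraint 3 (X != U) on D(X)={3,4} D(U)={3,4}: no change
So after all 3 constraints: D(W) = {6,7}

Answer: {6,7}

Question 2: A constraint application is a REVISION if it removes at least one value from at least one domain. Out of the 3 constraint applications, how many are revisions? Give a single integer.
Answer: 2

Derivation:
Constraint 1 (X + U = Y) on D(X)={3,4,5,6} D(U)={3,4,5,6,7} D(Y)={3,4,6,7}: X {3,4,5,6}->{3,4}; U {3,4,5,6,7}->{3,4}; Y {3,4,6,7}->{6,7} => REVISION
Constraint 2 (U + X = W) on D(U)={3,4} D(X)={3,4} D(W)={3,6,7}: W {3,6,7}->{6,7} => REVISION
Constraint 3 (X != U) on D(X)={3,4} D(U)={3,4}: no change => not a revision
Total revisions = 2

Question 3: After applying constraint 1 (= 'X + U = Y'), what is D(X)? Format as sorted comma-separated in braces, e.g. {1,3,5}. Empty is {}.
Constraint 1 (X + U = Y) on D(X)={3,4,5,6} D(U)={3,4,5,6,7} D(Y)={3,4,6,7}: X {3,4,5,6}->{3,4}; U {3,4,5,6,7}->{3,4}; Y {3,4,6,7}->{6,7}
So after constraint 1: D(X) = {3,4}

Answer: {3,4}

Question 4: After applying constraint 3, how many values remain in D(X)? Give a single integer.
Answer: 2

Derivation:
Constraint 1 (X + U = Y) on D(X)={3,4,5,6} D(U)={3,4,5,6,7} D(Y)={3,4,6,7}: X {3,4,5,6}->{3,4}; U {3,4,5,6,7}->{3,4}; Y {3,4,6,7}->{6,7}
Constraint 2 (U + X = W) on D(U)={3,4} D(X)={3,4} D(W)={3,6,7}: W {3,6,7}->{6,7}
Constraint 3 (X != U) on D(X)={3,4} D(U)={3,4}: no change
So after constraint 3: D(X)={3,4}, size = 2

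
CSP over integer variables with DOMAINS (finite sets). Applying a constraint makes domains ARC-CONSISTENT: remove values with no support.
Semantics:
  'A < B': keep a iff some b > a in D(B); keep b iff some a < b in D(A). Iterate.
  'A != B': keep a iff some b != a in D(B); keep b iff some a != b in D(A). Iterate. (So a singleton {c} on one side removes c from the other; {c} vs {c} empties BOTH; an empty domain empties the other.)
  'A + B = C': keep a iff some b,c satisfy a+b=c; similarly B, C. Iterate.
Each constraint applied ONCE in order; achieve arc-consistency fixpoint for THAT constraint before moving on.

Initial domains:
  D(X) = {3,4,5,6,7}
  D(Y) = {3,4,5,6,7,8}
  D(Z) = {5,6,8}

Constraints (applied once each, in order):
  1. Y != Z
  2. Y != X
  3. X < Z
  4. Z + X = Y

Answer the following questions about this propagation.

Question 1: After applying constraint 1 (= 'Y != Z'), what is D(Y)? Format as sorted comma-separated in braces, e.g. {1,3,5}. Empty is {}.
Constraint 1 (Y != Z) on D(Y)={3,4,5,6,7,8} D(Z)={5,6,8}: no change
So after constraint 1: D(Y) = {3,4,5,6,7,8}

Answer: {3,4,5,6,7,8}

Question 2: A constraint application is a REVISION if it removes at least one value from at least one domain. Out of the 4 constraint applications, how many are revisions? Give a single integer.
Constraint 1 (Y != Z) on D(Y)={3,4,5,6,7,8} D(Z)={5,6,8}: no change => not a revision
Constraint 2 (Y != X) on D(Y)={3,4,5,6,7,8} D(X)={3,4,5,6,7}: no change => not a revision
Constraint 3 (X < Z) on D(X)={3,4,5,6,7} D(Z)={5,6,8}: no change => not a revision
Constraint 4 (Z + X = Y) on D(Z)={5,6,8} D(X)={3,4,5,6,7} D(Y)={3,4,5,6,7,8}: Z {5,6,8}->{5}; X {3,4,5,6,7}->{3}; Y {3,4,5,6,7,8}->{8} => REVISION
Total revisions = 1

Answer: 1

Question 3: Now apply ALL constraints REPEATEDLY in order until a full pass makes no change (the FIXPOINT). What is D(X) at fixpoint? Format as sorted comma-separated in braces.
pass 0 (initial): D(X)={3,4,5,6,7}
pass 1: X {3,4,5,6,7}->{3}; Y {3,4,5,6,7,8}->{8}; Z {5,6,8}->{5}
pass 2: no change
Fixpoint after 2 passes: D(X) = {3}

Answer: {3}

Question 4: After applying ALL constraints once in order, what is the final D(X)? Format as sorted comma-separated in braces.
Constraint 1 (Y != Z) on D(Y)={3,4,5,6,7,8} D(Z)={5,6,8}: no change
Constraint 2 (Y != X) on D(Y)={3,4,5,6,7,8} D(X)={3,4,5,6,7}: no change
Constraint 3 (X < Z) on D(X)={3,4,5,6,7} D(Z)={5,6,8}: no change
Constraint 4 (Z + X = Y) on D(Z)={5,6,8} D(X)={3,4,5,6,7} D(Y)={3,4,5,6,7,8}: Z {5,6,8}->{5}; X {3,4,5,6,7}->{3}; Y {3,4,5,6,7,8}->{8}
So after all 4 constraints: D(X) = {3}

Answer: {3}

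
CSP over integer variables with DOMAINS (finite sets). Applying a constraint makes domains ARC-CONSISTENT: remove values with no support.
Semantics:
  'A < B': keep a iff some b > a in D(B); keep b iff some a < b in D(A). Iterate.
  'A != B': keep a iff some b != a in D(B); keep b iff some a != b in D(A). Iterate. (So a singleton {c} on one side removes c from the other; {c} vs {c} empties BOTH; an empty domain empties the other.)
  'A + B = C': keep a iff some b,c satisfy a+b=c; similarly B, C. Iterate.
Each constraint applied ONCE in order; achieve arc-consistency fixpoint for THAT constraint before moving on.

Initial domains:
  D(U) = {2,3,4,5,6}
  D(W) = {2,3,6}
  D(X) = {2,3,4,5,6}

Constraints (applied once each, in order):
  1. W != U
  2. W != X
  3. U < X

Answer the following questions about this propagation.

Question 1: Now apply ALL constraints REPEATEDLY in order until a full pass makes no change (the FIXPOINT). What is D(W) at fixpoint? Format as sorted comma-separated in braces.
Answer: {2,3,6}

Derivation:
pass 0 (initial): D(W)={2,3,6}
pass 1: U {2,3,4,5,6}->{2,3,4,5}; X {2,3,4,5,6}->{3,4,5,6}
pass 2: no change
Fixpoint after 2 passes: D(W) = {2,3,6}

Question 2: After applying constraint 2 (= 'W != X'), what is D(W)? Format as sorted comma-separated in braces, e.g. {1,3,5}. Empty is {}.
Constraint 1 (W != U) on D(W)={2,3,6} D(U)={2,3,4,5,6}: no change
Constraint 2 (W != X) on D(W)={2,3,6} D(X)={2,3,4,5,6}: no change
So after constraint 2: D(W) = {2,3,6}

Answer: {2,3,6}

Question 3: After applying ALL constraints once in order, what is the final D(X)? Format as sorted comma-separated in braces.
Constraint 1 (W != U) on D(W)={2,3,6} D(U)={2,3,4,5,6}: no change
Constraint 2 (W != X) on D(W)={2,3,6} D(X)={2,3,4,5,6}: no change
Constraint 3 (U < X) on D(U)={2,3,4,5,6} D(X)={2,3,4,5,6}: U {2,3,4,5,6}->{2,3,4,5}; X {2,3,4,5,6}->{3,4,5,6}
So after all 3 constraints: D(X) = {3,4,5,6}

Answer: {3,4,5,6}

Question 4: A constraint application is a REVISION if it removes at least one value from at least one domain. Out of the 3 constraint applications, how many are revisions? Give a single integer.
Answer: 1

Derivation:
Constraint 1 (W != U) on D(W)={2,3,6} D(U)={2,3,4,5,6}: no change => not a revision
Constraint 2 (W != X) on D(W)={2,3,6} D(X)={2,3,4,5,6}: no change => not a revision
Constraint 3 (U < X) on D(U)={2,3,4,5,6} D(X)={2,3,4,5,6}: U {2,3,4,5,6}->{2,3,4,5}; X {2,3,4,5,6}->{3,4,5,6} => REVISION
Total revisions = 1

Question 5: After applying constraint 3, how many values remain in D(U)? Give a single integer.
Constraint 1 (W != U) on D(W)={2,3,6} D(U)={2,3,4,5,6}: no change
Constraint 2 (W != X) on D(W)={2,3,6} D(X)={2,3,4,5,6}: no change
Constraint 3 (U < X) on D(U)={2,3,4,5,6} D(X)={2,3,4,5,6}: U {2,3,4,5,6}->{2,3,4,5}; X {2,3,4,5,6}->{3,4,5,6}
So after constraint 3: D(U)={2,3,4,5}, size = 4

Answer: 4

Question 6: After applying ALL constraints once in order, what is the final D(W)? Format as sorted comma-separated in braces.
Constraint 1 (W != U) on D(W)={2,3,6} D(U)={2,3,4,5,6}: no change
Constraint 2 (W != X) on D(W)={2,3,6} D(X)={2,3,4,5,6}: no change
Constraint 3 (U < X) on D(U)={2,3,4,5,6} D(X)={2,3,4,5,6}: U {2,3,4,5,6}->{2,3,4,5}; X {2,3,4,5,6}->{3,4,5,6}
So after all 3 constraints: D(W) = {2,3,6}

Answer: {2,3,6}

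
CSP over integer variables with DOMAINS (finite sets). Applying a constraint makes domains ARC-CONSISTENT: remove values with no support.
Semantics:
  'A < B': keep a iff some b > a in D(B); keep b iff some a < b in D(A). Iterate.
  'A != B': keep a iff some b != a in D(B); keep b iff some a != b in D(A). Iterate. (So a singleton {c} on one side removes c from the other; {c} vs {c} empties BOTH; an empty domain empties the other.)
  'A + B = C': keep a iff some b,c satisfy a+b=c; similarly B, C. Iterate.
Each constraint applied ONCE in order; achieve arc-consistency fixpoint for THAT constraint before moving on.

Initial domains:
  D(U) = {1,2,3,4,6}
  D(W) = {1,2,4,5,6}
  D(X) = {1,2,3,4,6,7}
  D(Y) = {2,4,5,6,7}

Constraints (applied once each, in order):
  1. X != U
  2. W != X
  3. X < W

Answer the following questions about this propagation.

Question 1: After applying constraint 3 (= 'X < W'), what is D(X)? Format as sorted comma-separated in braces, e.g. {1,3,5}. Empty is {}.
Constraint 1 (X != U) on D(X)={1,2,3,4,6,7} D(U)={1,2,3,4,6}: no change
Constraint 2 (W != X) on D(W)={1,2,4,5,6} D(X)={1,2,3,4,6,7}: no change
Constraint 3 (X < W) on D(X)={1,2,3,4,6,7} D(W)={1,2,4,5,6}: X {1,2,3,4,6,7}->{1,2,3,4}; W {1,2,4,5,6}->{2,4,5,6}
So after constraint 3: D(X) = {1,2,3,4}

Answer: {1,2,3,4}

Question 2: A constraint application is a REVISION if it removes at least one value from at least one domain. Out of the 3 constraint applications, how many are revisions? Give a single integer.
Constraint 1 (X != U) on D(X)={1,2,3,4,6,7} D(U)={1,2,3,4,6}: no change => not a revision
Constraint 2 (W != X) on D(W)={1,2,4,5,6} D(X)={1,2,3,4,6,7}: no change => not a revision
Constraint 3 (X < W) on D(X)={1,2,3,4,6,7} D(W)={1,2,4,5,6}: X {1,2,3,4,6,7}->{1,2,3,4}; W {1,2,4,5,6}->{2,4,5,6} => REVISION
Total revisions = 1

Answer: 1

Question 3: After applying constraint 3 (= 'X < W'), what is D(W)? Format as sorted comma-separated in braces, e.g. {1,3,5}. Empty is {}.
Constraint 1 (X != U) on D(X)={1,2,3,4,6,7} D(U)={1,2,3,4,6}: no change
Constraint 2 (W != X) on D(W)={1,2,4,5,6} D(X)={1,2,3,4,6,7}: no change
Constraint 3 (X < W) on D(X)={1,2,3,4,6,7} D(W)={1,2,4,5,6}: X {1,2,3,4,6,7}->{1,2,3,4}; W {1,2,4,5,6}->{2,4,5,6}
So after constraint 3: D(W) = {2,4,5,6}

Answer: {2,4,5,6}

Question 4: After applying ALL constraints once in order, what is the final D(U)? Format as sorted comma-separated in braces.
Constraint 1 (X != U) on D(X)={1,2,3,4,6,7} D(U)={1,2,3,4,6}: no change
Constraint 2 (W != X) on D(W)={1,2,4,5,6} D(X)={1,2,3,4,6,7}: no change
Constraint 3 (X < W) on D(X)={1,2,3,4,6,7} D(W)={1,2,4,5,6}: X {1,2,3,4,6,7}->{1,2,3,4}; W {1,2,4,5,6}->{2,4,5,6}
So after all 3 constraints: D(U) = {1,2,3,4,6}

Answer: {1,2,3,4,6}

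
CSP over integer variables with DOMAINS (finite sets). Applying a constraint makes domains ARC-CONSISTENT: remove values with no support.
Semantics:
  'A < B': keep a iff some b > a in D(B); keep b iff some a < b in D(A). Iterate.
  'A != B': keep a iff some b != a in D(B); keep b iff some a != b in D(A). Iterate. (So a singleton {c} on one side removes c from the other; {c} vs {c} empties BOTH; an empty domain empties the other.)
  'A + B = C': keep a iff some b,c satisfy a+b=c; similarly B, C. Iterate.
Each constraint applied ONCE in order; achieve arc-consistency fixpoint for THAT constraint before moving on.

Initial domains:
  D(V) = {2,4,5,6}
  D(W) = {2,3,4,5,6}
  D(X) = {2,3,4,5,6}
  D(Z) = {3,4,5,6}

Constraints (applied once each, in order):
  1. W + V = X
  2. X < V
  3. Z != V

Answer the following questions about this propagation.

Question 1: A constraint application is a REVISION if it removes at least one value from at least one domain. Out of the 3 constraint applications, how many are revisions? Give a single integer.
Answer: 3

Derivation:
Constraint 1 (W + V = X) on D(W)={2,3,4,5,6} D(V)={2,4,5,6} D(X)={2,3,4,5,6}: W {2,3,4,5,6}->{2,3,4}; V {2,4,5,6}->{2,4}; X {2,3,4,5,6}->{4,5,6} => REVISION
Constraint 2 (X < V) on D(X)={4,5,6} D(V)={2,4}: X {4,5,6}->{}; V {2,4}->{} => REVISION
Constraint 3 (Z != V) on D(Z)={3,4,5,6} D(V)={}: Z {3,4,5,6}->{} => REVISION
Total revisions = 3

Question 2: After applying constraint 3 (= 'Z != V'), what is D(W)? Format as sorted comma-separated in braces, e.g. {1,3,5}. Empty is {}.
Constraint 1 (W + V = X) on D(W)={2,3,4,5,6} D(V)={2,4,5,6} D(X)={2,3,4,5,6}: W {2,3,4,5,6}->{2,3,4}; V {2,4,5,6}->{2,4}; X {2,3,4,5,6}->{4,5,6}
Constraint 2 (X < V) on D(X)={4,5,6} D(V)={2,4}: X {4,5,6}->{}; V {2,4}->{}
Constraint 3 (Z != V) on D(Z)={3,4,5,6} D(V)={}: Z {3,4,5,6}->{}
So after constraint 3: D(W) = {2,3,4}

Answer: {2,3,4}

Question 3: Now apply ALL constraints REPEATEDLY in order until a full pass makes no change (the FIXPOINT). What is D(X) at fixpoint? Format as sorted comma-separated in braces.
pass 0 (initial): D(X)={2,3,4,5,6}
pass 1: V {2,4,5,6}->{}; W {2,3,4,5,6}->{2,3,4}; X {2,3,4,5,6}->{}; Z {3,4,5,6}->{}
pass 2: W {2,3,4}->{}
pass 3: no change
Fixpoint after 3 passes: D(X) = {}

Answer: {}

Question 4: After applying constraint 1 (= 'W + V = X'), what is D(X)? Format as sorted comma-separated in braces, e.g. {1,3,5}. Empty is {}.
Constraint 1 (W + V = X) on D(W)={2,3,4,5,6} D(V)={2,4,5,6} D(X)={2,3,4,5,6}: W {2,3,4,5,6}->{2,3,4}; V {2,4,5,6}->{2,4}; X {2,3,4,5,6}->{4,5,6}
So after constraint 1: D(X) = {4,5,6}

Answer: {4,5,6}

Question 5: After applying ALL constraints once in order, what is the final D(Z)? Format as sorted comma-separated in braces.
Constraint 1 (W + V = X) on D(W)={2,3,4,5,6} D(V)={2,4,5,6} D(X)={2,3,4,5,6}: W {2,3,4,5,6}->{2,3,4}; V {2,4,5,6}->{2,4}; X {2,3,4,5,6}->{4,5,6}
Constraint 2 (X < V) on D(X)={4,5,6} D(V)={2,4}: X {4,5,6}->{}; V {2,4}->{}
Constraint 3 (Z != V) on D(Z)={3,4,5,6} D(V)={}: Z {3,4,5,6}->{}
So after all 3 constraints: D(Z) = {}

Answer: {}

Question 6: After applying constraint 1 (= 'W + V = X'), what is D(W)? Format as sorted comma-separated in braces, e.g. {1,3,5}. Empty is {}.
Answer: {2,3,4}

Derivation:
Constraint 1 (W + V = X) on D(W)={2,3,4,5,6} D(V)={2,4,5,6} D(X)={2,3,4,5,6}: W {2,3,4,5,6}->{2,3,4}; V {2,4,5,6}->{2,4}; X {2,3,4,5,6}->{4,5,6}
So after constraint 1: D(W) = {2,3,4}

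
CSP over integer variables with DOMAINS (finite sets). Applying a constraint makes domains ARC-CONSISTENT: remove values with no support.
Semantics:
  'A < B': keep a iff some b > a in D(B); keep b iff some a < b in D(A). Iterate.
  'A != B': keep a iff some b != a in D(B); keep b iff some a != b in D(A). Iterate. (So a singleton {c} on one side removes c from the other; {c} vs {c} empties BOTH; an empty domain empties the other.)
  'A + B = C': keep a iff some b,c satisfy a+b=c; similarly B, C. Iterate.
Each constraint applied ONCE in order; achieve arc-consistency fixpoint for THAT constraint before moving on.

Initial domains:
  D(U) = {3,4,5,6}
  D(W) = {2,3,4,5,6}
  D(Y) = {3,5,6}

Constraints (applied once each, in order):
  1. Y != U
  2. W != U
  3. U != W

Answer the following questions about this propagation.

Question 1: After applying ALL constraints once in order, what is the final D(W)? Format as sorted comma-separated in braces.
Constraint 1 (Y != U) on D(Y)={3,5,6} D(U)={3,4,5,6}: no change
Constraint 2 (W != U) on D(W)={2,3,4,5,6} D(U)={3,4,5,6}: no change
Constraint 3 (U != W) on D(U)={3,4,5,6} D(W)={2,3,4,5,6}: no change
So after all 3 constraints: D(W) = {2,3,4,5,6}

Answer: {2,3,4,5,6}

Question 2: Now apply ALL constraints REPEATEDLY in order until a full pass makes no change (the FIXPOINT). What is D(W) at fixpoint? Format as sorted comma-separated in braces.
pass 0 (initial): D(W)={2,3,4,5,6}
pass 1: no change
Fixpoint after 1 passes: D(W) = {2,3,4,5,6}

Answer: {2,3,4,5,6}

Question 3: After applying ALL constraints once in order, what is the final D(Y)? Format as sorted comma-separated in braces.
Answer: {3,5,6}

Derivation:
Constraint 1 (Y != U) on D(Y)={3,5,6} D(U)={3,4,5,6}: no change
Constraint 2 (W != U) on D(W)={2,3,4,5,6} D(U)={3,4,5,6}: no change
Constraint 3 (U != W) on D(U)={3,4,5,6} D(W)={2,3,4,5,6}: no change
So after all 3 constraints: D(Y) = {3,5,6}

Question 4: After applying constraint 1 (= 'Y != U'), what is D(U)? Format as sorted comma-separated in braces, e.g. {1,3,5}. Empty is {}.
Answer: {3,4,5,6}

Derivation:
Constraint 1 (Y != U) on D(Y)={3,5,6} D(U)={3,4,5,6}: no change
So after constraint 1: D(U) = {3,4,5,6}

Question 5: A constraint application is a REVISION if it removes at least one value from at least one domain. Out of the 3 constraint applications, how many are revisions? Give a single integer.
Answer: 0

Derivation:
Constraint 1 (Y != U) on D(Y)={3,5,6} D(U)={3,4,5,6}: no change => not a revision
Constraint 2 (W != U) on D(W)={2,3,4,5,6} D(U)={3,4,5,6}: no change => not a revision
Constraint 3 (U != W) on D(U)={3,4,5,6} D(W)={2,3,4,5,6}: no change => not a revision
Total revisions = 0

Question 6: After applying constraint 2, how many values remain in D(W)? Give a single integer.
Constraint 1 (Y != U) on D(Y)={3,5,6} D(U)={3,4,5,6}: no change
Constraint 2 (W != U) on D(W)={2,3,4,5,6} D(U)={3,4,5,6}: no change
So after constraint 2: D(W)={2,3,4,5,6}, size = 5

Answer: 5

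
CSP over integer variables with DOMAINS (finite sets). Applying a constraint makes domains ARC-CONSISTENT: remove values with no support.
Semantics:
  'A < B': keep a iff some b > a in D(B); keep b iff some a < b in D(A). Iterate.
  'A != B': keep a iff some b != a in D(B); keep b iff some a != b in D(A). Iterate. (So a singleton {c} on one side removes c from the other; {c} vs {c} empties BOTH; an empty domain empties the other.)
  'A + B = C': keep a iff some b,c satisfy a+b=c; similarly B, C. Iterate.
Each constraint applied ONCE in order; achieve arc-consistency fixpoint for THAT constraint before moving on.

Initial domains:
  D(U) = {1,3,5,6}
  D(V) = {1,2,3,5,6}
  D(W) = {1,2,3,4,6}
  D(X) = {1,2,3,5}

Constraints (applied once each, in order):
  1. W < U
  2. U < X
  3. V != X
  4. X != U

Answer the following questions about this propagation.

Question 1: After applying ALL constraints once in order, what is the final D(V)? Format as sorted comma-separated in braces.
Constraint 1 (W < U) on D(W)={1,2,3,4,6} D(U)={1,3,5,6}: W {1,2,3,4,6}->{1,2,3,4}; U {1,3,5,6}->{3,5,6}
Constraint 2 (U < X) on D(U)={3,5,6} D(X)={1,2,3,5}: U {3,5,6}->{3}; X {1,2,3,5}->{5}
Constraint 3 (V != X) on D(V)={1,2,3,5,6} D(X)={5}: V {1,2,3,5,6}->{1,2,3,6}
Constraint 4 (X != U) on D(X)={5} D(U)={3}: no change
So after all 4 constraints: D(V) = {1,2,3,6}

Answer: {1,2,3,6}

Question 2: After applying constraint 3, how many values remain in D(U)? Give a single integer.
Answer: 1

Derivation:
Constraint 1 (W < U) on D(W)={1,2,3,4,6} D(U)={1,3,5,6}: W {1,2,3,4,6}->{1,2,3,4}; U {1,3,5,6}->{3,5,6}
Constraint 2 (U < X) on D(U)={3,5,6} D(X)={1,2,3,5}: U {3,5,6}->{3}; X {1,2,3,5}->{5}
Constraint 3 (V != X) on D(V)={1,2,3,5,6} D(X)={5}: V {1,2,3,5,6}->{1,2,3,6}
So after constraint 3: D(U)={3}, size = 1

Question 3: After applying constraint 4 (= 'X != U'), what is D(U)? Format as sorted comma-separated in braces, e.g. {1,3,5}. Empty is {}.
Answer: {3}

Derivation:
Constraint 1 (W < U) on D(W)={1,2,3,4,6} D(U)={1,3,5,6}: W {1,2,3,4,6}->{1,2,3,4}; U {1,3,5,6}->{3,5,6}
Constraint 2 (U < X) on D(U)={3,5,6} D(X)={1,2,3,5}: U {3,5,6}->{3}; X {1,2,3,5}->{5}
Constraint 3 (V != X) on D(V)={1,2,3,5,6} D(X)={5}: V {1,2,3,5,6}->{1,2,3,6}
Constraint 4 (X != U) on D(X)={5} D(U)={3}: no change
So after constraint 4: D(U) = {3}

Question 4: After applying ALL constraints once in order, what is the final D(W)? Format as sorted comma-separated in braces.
Answer: {1,2,3,4}

Derivation:
Constraint 1 (W < U) on D(W)={1,2,3,4,6} D(U)={1,3,5,6}: W {1,2,3,4,6}->{1,2,3,4}; U {1,3,5,6}->{3,5,6}
Constraint 2 (U < X) on D(U)={3,5,6} D(X)={1,2,3,5}: U {3,5,6}->{3}; X {1,2,3,5}->{5}
Constraint 3 (V != X) on D(V)={1,2,3,5,6} D(X)={5}: V {1,2,3,5,6}->{1,2,3,6}
Constraint 4 (X != U) on D(X)={5} D(U)={3}: no change
So after all 4 constraints: D(W) = {1,2,3,4}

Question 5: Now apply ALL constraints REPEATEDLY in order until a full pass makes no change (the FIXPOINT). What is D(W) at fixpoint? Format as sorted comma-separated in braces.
Answer: {1,2}

Derivation:
pass 0 (initial): D(W)={1,2,3,4,6}
pass 1: U {1,3,5,6}->{3}; V {1,2,3,5,6}->{1,2,3,6}; W {1,2,3,4,6}->{1,2,3,4}; X {1,2,3,5}->{5}
pass 2: W {1,2,3,4}->{1,2}
pass 3: no change
Fixpoint after 3 passes: D(W) = {1,2}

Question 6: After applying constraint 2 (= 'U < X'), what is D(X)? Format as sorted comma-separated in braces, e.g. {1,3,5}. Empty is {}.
Answer: {5}

Derivation:
Constraint 1 (W < U) on D(W)={1,2,3,4,6} D(U)={1,3,5,6}: W {1,2,3,4,6}->{1,2,3,4}; U {1,3,5,6}->{3,5,6}
Constraint 2 (U < X) on D(U)={3,5,6} D(X)={1,2,3,5}: U {3,5,6}->{3}; X {1,2,3,5}->{5}
So after constraint 2: D(X) = {5}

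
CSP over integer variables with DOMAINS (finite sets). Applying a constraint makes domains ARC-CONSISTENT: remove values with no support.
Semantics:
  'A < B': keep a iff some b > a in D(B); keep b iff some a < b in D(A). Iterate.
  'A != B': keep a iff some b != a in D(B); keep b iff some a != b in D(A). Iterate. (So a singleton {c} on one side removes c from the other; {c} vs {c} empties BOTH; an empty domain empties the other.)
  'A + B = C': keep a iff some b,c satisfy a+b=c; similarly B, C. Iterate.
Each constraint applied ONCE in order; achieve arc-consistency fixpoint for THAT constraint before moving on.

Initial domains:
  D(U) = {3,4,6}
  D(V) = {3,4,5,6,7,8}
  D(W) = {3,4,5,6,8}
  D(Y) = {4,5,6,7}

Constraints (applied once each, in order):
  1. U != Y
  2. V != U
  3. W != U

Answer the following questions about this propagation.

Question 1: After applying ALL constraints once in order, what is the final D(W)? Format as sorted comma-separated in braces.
Answer: {3,4,5,6,8}

Derivation:
Constraint 1 (U != Y) on D(U)={3,4,6} D(Y)={4,5,6,7}: no change
Constraint 2 (V != U) on D(V)={3,4,5,6,7,8} D(U)={3,4,6}: no change
Constraint 3 (W != U) on D(W)={3,4,5,6,8} D(U)={3,4,6}: no change
So after all 3 constraints: D(W) = {3,4,5,6,8}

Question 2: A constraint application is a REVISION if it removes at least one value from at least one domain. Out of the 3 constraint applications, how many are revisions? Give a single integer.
Answer: 0

Derivation:
Constraint 1 (U != Y) on D(U)={3,4,6} D(Y)={4,5,6,7}: no change => not a revision
Constraint 2 (V != U) on D(V)={3,4,5,6,7,8} D(U)={3,4,6}: no change => not a revision
Constraint 3 (W != U) on D(W)={3,4,5,6,8} D(U)={3,4,6}: no change => not a revision
Total revisions = 0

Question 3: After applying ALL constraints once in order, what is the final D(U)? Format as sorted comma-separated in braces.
Constraint 1 (U != Y) on D(U)={3,4,6} D(Y)={4,5,6,7}: no change
Constraint 2 (V != U) on D(V)={3,4,5,6,7,8} D(U)={3,4,6}: no change
Constraint 3 (W != U) on D(W)={3,4,5,6,8} D(U)={3,4,6}: no change
So after all 3 constraints: D(U) = {3,4,6}

Answer: {3,4,6}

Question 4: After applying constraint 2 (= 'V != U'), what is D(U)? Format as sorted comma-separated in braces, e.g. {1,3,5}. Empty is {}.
Constraint 1 (U != Y) on D(U)={3,4,6} D(Y)={4,5,6,7}: no change
Constraint 2 (V != U) on D(V)={3,4,5,6,7,8} D(U)={3,4,6}: no change
So after constraint 2: D(U) = {3,4,6}

Answer: {3,4,6}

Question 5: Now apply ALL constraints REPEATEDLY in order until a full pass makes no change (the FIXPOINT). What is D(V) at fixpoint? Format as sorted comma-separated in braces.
pass 0 (initial): D(V)={3,4,5,6,7,8}
pass 1: no change
Fixpoint after 1 passes: D(V) = {3,4,5,6,7,8}

Answer: {3,4,5,6,7,8}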